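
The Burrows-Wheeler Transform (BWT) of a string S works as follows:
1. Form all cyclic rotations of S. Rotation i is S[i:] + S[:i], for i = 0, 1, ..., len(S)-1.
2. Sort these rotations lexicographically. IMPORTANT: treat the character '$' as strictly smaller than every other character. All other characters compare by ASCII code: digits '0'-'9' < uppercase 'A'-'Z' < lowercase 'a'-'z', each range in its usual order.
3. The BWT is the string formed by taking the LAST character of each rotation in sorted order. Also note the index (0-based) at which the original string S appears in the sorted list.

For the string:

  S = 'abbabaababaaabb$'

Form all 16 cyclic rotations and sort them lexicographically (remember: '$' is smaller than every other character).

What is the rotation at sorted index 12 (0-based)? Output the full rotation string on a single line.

All 16 rotations (rotation i = S[i:]+S[:i]):
  rot[0] = abbabaababaaabb$
  rot[1] = bbabaababaaabb$a
  rot[2] = babaababaaabb$ab
  rot[3] = abaababaaabb$abb
  rot[4] = baababaaabb$abba
  rot[5] = aababaaabb$abbab
  rot[6] = ababaaabb$abbaba
  rot[7] = babaaabb$abbabaa
  rot[8] = abaaabb$abbabaab
  rot[9] = baaabb$abbabaaba
  rot[10] = aaabb$abbabaabab
  rot[11] = aabb$abbabaababa
  rot[12] = abb$abbabaababaa
  rot[13] = bb$abbabaababaaa
  rot[14] = b$abbabaababaaab
  rot[15] = $abbabaababaaabb
Sorted (with $ < everything):
  sorted[0] = $abbabaababaaabb
  sorted[1] = aaabb$abbabaabab
  sorted[2] = aababaaabb$abbab
  sorted[3] = aabb$abbabaababa
  sorted[4] = abaaabb$abbabaab
  sorted[5] = abaababaaabb$abb
  sorted[6] = ababaaabb$abbaba
  sorted[7] = abb$abbabaababaa
  sorted[8] = abbabaababaaabb$
  sorted[9] = b$abbabaababaaab
  sorted[10] = baaabb$abbabaaba
  sorted[11] = baababaaabb$abba
  sorted[12] = babaaabb$abbabaa
  sorted[13] = babaababaaabb$ab
  sorted[14] = bb$abbabaababaaa
  sorted[15] = bbabaababaaabb$a
sorted[12] = babaaabb$abbabaa

Answer: babaaabb$abbabaa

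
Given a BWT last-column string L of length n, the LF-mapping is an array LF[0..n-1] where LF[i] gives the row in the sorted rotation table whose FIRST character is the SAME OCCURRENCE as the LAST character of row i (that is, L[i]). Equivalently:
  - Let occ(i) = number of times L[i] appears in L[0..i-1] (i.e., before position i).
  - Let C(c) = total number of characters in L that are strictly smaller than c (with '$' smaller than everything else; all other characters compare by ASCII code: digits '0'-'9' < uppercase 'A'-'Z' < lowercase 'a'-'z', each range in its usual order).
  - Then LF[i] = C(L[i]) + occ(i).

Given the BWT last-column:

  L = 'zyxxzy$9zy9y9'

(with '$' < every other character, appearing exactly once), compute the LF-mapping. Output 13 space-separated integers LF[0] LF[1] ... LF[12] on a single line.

Answer: 10 6 4 5 11 7 0 1 12 8 2 9 3

Derivation:
Char counts: '$':1, '9':3, 'x':2, 'y':4, 'z':3
C (first-col start): C('$')=0, C('9')=1, C('x')=4, C('y')=6, C('z')=10
L[0]='z': occ=0, LF[0]=C('z')+0=10+0=10
L[1]='y': occ=0, LF[1]=C('y')+0=6+0=6
L[2]='x': occ=0, LF[2]=C('x')+0=4+0=4
L[3]='x': occ=1, LF[3]=C('x')+1=4+1=5
L[4]='z': occ=1, LF[4]=C('z')+1=10+1=11
L[5]='y': occ=1, LF[5]=C('y')+1=6+1=7
L[6]='$': occ=0, LF[6]=C('$')+0=0+0=0
L[7]='9': occ=0, LF[7]=C('9')+0=1+0=1
L[8]='z': occ=2, LF[8]=C('z')+2=10+2=12
L[9]='y': occ=2, LF[9]=C('y')+2=6+2=8
L[10]='9': occ=1, LF[10]=C('9')+1=1+1=2
L[11]='y': occ=3, LF[11]=C('y')+3=6+3=9
L[12]='9': occ=2, LF[12]=C('9')+2=1+2=3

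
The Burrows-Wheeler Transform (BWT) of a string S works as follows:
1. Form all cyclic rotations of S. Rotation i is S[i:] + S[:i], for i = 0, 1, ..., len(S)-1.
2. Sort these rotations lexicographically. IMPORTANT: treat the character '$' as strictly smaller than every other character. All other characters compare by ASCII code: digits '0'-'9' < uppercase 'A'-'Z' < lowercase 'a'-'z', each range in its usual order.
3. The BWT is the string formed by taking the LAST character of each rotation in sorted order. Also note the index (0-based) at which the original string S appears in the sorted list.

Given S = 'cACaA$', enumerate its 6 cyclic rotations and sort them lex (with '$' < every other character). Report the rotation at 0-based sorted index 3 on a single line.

Answer: CaA$cA

Derivation:
All 6 rotations (rotation i = S[i:]+S[:i]):
  rot[0] = cACaA$
  rot[1] = ACaA$c
  rot[2] = CaA$cA
  rot[3] = aA$cAC
  rot[4] = A$cACa
  rot[5] = $cACaA
Sorted (with $ < everything):
  sorted[0] = $cACaA
  sorted[1] = A$cACa
  sorted[2] = ACaA$c
  sorted[3] = CaA$cA
  sorted[4] = aA$cAC
  sorted[5] = cACaA$
sorted[3] = CaA$cA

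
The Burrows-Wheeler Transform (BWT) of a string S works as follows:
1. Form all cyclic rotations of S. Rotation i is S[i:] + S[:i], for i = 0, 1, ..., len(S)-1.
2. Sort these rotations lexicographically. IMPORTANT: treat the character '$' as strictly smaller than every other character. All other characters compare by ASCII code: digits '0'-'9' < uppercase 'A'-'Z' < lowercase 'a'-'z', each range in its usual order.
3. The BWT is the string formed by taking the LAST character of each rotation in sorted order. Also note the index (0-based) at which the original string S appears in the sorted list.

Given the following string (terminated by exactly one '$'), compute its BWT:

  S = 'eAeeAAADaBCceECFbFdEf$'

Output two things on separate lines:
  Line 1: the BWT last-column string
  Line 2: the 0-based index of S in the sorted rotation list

Answer: feAAeaEBAedCbDFCFe$cAE
18

Derivation:
All 22 rotations (rotation i = S[i:]+S[:i]):
  rot[0] = eAeeAAADaBCceECFbFdEf$
  rot[1] = AeeAAADaBCceECFbFdEf$e
  rot[2] = eeAAADaBCceECFbFdEf$eA
  rot[3] = eAAADaBCceECFbFdEf$eAe
  rot[4] = AAADaBCceECFbFdEf$eAee
  rot[5] = AADaBCceECFbFdEf$eAeeA
  rot[6] = ADaBCceECFbFdEf$eAeeAA
  rot[7] = DaBCceECFbFdEf$eAeeAAA
  rot[8] = aBCceECFbFdEf$eAeeAAAD
  rot[9] = BCceECFbFdEf$eAeeAAADa
  rot[10] = CceECFbFdEf$eAeeAAADaB
  rot[11] = ceECFbFdEf$eAeeAAADaBC
  rot[12] = eECFbFdEf$eAeeAAADaBCc
  rot[13] = ECFbFdEf$eAeeAAADaBCce
  rot[14] = CFbFdEf$eAeeAAADaBCceE
  rot[15] = FbFdEf$eAeeAAADaBCceEC
  rot[16] = bFdEf$eAeeAAADaBCceECF
  rot[17] = FdEf$eAeeAAADaBCceECFb
  rot[18] = dEf$eAeeAAADaBCceECFbF
  rot[19] = Ef$eAeeAAADaBCceECFbFd
  rot[20] = f$eAeeAAADaBCceECFbFdE
  rot[21] = $eAeeAAADaBCceECFbFdEf
Sorted (with $ < everything):
  sorted[0] = $eAeeAAADaBCceECFbFdEf  (last char: 'f')
  sorted[1] = AAADaBCceECFbFdEf$eAee  (last char: 'e')
  sorted[2] = AADaBCceECFbFdEf$eAeeA  (last char: 'A')
  sorted[3] = ADaBCceECFbFdEf$eAeeAA  (last char: 'A')
  sorted[4] = AeeAAADaBCceECFbFdEf$e  (last char: 'e')
  sorted[5] = BCceECFbFdEf$eAeeAAADa  (last char: 'a')
  sorted[6] = CFbFdEf$eAeeAAADaBCceE  (last char: 'E')
  sorted[7] = CceECFbFdEf$eAeeAAADaB  (last char: 'B')
  sorted[8] = DaBCceECFbFdEf$eAeeAAA  (last char: 'A')
  sorted[9] = ECFbFdEf$eAeeAAADaBCce  (last char: 'e')
  sorted[10] = Ef$eAeeAAADaBCceECFbFd  (last char: 'd')
  sorted[11] = FbFdEf$eAeeAAADaBCceEC  (last char: 'C')
  sorted[12] = FdEf$eAeeAAADaBCceECFb  (last char: 'b')
  sorted[13] = aBCceECFbFdEf$eAeeAAAD  (last char: 'D')
  sorted[14] = bFdEf$eAeeAAADaBCceECF  (last char: 'F')
  sorted[15] = ceECFbFdEf$eAeeAAADaBC  (last char: 'C')
  sorted[16] = dEf$eAeeAAADaBCceECFbF  (last char: 'F')
  sorted[17] = eAAADaBCceECFbFdEf$eAe  (last char: 'e')
  sorted[18] = eAeeAAADaBCceECFbFdEf$  (last char: '$')
  sorted[19] = eECFbFdEf$eAeeAAADaBCc  (last char: 'c')
  sorted[20] = eeAAADaBCceECFbFdEf$eA  (last char: 'A')
  sorted[21] = f$eAeeAAADaBCceECFbFdE  (last char: 'E')
Last column: feAAeaEBAedCbDFCFe$cAE
Original string S is at sorted index 18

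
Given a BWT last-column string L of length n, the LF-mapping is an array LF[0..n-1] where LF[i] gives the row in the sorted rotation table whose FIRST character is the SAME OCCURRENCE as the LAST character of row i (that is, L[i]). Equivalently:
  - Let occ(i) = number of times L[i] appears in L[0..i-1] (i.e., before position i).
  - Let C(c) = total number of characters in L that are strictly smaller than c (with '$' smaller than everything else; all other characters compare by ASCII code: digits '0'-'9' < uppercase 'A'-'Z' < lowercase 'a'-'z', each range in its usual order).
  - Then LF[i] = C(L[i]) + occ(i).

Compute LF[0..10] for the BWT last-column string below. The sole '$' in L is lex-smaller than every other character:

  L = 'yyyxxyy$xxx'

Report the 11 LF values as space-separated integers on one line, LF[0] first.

Answer: 6 7 8 1 2 9 10 0 3 4 5

Derivation:
Char counts: '$':1, 'x':5, 'y':5
C (first-col start): C('$')=0, C('x')=1, C('y')=6
L[0]='y': occ=0, LF[0]=C('y')+0=6+0=6
L[1]='y': occ=1, LF[1]=C('y')+1=6+1=7
L[2]='y': occ=2, LF[2]=C('y')+2=6+2=8
L[3]='x': occ=0, LF[3]=C('x')+0=1+0=1
L[4]='x': occ=1, LF[4]=C('x')+1=1+1=2
L[5]='y': occ=3, LF[5]=C('y')+3=6+3=9
L[6]='y': occ=4, LF[6]=C('y')+4=6+4=10
L[7]='$': occ=0, LF[7]=C('$')+0=0+0=0
L[8]='x': occ=2, LF[8]=C('x')+2=1+2=3
L[9]='x': occ=3, LF[9]=C('x')+3=1+3=4
L[10]='x': occ=4, LF[10]=C('x')+4=1+4=5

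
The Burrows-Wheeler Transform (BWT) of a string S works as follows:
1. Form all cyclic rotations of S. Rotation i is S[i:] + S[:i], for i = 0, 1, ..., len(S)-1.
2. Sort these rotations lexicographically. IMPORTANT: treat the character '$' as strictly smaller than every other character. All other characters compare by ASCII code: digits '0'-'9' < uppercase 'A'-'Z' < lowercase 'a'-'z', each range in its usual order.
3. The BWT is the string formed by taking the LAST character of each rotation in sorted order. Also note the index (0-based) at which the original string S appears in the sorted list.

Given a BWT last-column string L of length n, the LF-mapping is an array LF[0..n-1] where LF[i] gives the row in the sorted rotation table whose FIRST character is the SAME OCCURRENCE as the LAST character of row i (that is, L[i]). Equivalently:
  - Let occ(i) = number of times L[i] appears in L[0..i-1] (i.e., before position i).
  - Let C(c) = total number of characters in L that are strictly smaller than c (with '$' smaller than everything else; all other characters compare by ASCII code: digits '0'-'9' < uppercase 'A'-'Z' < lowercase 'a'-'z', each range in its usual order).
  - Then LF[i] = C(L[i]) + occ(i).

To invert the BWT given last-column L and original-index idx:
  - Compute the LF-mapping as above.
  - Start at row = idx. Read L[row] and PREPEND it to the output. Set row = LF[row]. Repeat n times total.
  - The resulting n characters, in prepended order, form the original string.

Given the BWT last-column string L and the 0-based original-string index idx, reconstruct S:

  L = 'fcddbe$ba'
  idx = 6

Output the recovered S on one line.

LF mapping: 8 4 5 6 2 7 0 3 1
Walk LF starting at row 6, prepending L[row]:
  step 1: row=6, L[6]='$', prepend. Next row=LF[6]=0
  step 2: row=0, L[0]='f', prepend. Next row=LF[0]=8
  step 3: row=8, L[8]='a', prepend. Next row=LF[8]=1
  step 4: row=1, L[1]='c', prepend. Next row=LF[1]=4
  step 5: row=4, L[4]='b', prepend. Next row=LF[4]=2
  step 6: row=2, L[2]='d', prepend. Next row=LF[2]=5
  step 7: row=5, L[5]='e', prepend. Next row=LF[5]=7
  step 8: row=7, L[7]='b', prepend. Next row=LF[7]=3
  step 9: row=3, L[3]='d', prepend. Next row=LF[3]=6
Reversed output: dbedbcaf$

Answer: dbedbcaf$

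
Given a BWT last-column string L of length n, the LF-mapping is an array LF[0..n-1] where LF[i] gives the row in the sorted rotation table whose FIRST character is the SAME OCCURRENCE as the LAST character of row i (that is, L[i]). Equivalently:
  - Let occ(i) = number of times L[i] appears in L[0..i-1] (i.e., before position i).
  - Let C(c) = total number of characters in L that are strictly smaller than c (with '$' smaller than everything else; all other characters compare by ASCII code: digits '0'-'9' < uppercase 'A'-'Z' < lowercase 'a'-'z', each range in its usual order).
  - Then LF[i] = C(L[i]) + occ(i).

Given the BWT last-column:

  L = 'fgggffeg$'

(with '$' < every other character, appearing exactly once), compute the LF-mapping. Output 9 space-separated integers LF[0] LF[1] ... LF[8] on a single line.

Answer: 2 5 6 7 3 4 1 8 0

Derivation:
Char counts: '$':1, 'e':1, 'f':3, 'g':4
C (first-col start): C('$')=0, C('e')=1, C('f')=2, C('g')=5
L[0]='f': occ=0, LF[0]=C('f')+0=2+0=2
L[1]='g': occ=0, LF[1]=C('g')+0=5+0=5
L[2]='g': occ=1, LF[2]=C('g')+1=5+1=6
L[3]='g': occ=2, LF[3]=C('g')+2=5+2=7
L[4]='f': occ=1, LF[4]=C('f')+1=2+1=3
L[5]='f': occ=2, LF[5]=C('f')+2=2+2=4
L[6]='e': occ=0, LF[6]=C('e')+0=1+0=1
L[7]='g': occ=3, LF[7]=C('g')+3=5+3=8
L[8]='$': occ=0, LF[8]=C('$')+0=0+0=0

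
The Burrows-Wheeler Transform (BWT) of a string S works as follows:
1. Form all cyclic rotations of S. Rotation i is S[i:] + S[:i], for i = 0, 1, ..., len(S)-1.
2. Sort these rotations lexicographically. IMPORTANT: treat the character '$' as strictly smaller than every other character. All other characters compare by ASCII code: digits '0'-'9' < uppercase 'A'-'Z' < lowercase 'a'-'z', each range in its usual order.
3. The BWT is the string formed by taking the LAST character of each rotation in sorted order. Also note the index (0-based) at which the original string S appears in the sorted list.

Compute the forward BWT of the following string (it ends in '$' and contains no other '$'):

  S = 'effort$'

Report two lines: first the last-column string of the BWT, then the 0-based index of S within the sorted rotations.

All 7 rotations (rotation i = S[i:]+S[:i]):
  rot[0] = effort$
  rot[1] = ffort$e
  rot[2] = fort$ef
  rot[3] = ort$eff
  rot[4] = rt$effo
  rot[5] = t$effor
  rot[6] = $effort
Sorted (with $ < everything):
  sorted[0] = $effort  (last char: 't')
  sorted[1] = effort$  (last char: '$')
  sorted[2] = ffort$e  (last char: 'e')
  sorted[3] = fort$ef  (last char: 'f')
  sorted[4] = ort$eff  (last char: 'f')
  sorted[5] = rt$effo  (last char: 'o')
  sorted[6] = t$effor  (last char: 'r')
Last column: t$effor
Original string S is at sorted index 1

Answer: t$effor
1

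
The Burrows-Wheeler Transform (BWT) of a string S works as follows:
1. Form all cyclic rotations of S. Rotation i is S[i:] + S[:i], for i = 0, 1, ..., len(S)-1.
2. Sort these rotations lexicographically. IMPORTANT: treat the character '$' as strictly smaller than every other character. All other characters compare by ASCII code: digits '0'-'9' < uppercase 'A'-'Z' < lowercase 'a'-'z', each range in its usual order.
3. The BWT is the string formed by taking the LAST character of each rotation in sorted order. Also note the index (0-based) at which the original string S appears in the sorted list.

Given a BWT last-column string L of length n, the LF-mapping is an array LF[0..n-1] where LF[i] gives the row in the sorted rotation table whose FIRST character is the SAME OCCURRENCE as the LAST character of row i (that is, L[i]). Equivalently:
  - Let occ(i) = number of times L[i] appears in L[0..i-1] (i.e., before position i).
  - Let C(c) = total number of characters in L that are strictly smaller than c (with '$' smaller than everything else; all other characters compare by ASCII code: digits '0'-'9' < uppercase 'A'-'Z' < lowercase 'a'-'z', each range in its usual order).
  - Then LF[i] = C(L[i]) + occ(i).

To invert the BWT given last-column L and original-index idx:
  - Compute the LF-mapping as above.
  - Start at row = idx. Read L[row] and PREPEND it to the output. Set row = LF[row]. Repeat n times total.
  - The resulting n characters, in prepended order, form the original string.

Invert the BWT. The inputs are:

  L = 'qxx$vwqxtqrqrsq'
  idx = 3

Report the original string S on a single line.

LF mapping: 1 12 13 0 10 11 2 14 9 3 6 4 7 8 5
Walk LF starting at row 3, prepending L[row]:
  step 1: row=3, L[3]='$', prepend. Next row=LF[3]=0
  step 2: row=0, L[0]='q', prepend. Next row=LF[0]=1
  step 3: row=1, L[1]='x', prepend. Next row=LF[1]=12
  step 4: row=12, L[12]='r', prepend. Next row=LF[12]=7
  step 5: row=7, L[7]='x', prepend. Next row=LF[7]=14
  step 6: row=14, L[14]='q', prepend. Next row=LF[14]=5
  step 7: row=5, L[5]='w', prepend. Next row=LF[5]=11
  step 8: row=11, L[11]='q', prepend. Next row=LF[11]=4
  step 9: row=4, L[4]='v', prepend. Next row=LF[4]=10
  step 10: row=10, L[10]='r', prepend. Next row=LF[10]=6
  step 11: row=6, L[6]='q', prepend. Next row=LF[6]=2
  step 12: row=2, L[2]='x', prepend. Next row=LF[2]=13
  step 13: row=13, L[13]='s', prepend. Next row=LF[13]=8
  step 14: row=8, L[8]='t', prepend. Next row=LF[8]=9
  step 15: row=9, L[9]='q', prepend. Next row=LF[9]=3
Reversed output: qtsxqrvqwqxrxq$

Answer: qtsxqrvqwqxrxq$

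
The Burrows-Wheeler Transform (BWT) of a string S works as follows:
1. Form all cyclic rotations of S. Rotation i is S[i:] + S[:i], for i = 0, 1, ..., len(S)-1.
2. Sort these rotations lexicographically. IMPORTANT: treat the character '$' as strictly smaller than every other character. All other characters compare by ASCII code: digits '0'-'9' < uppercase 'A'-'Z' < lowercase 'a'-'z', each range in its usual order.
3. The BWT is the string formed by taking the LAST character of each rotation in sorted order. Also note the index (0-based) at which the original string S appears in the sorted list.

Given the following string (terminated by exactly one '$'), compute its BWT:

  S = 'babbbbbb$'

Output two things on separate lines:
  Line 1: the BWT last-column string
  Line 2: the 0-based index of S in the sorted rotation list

Answer: bbb$bbbba
3

Derivation:
All 9 rotations (rotation i = S[i:]+S[:i]):
  rot[0] = babbbbbb$
  rot[1] = abbbbbb$b
  rot[2] = bbbbbb$ba
  rot[3] = bbbbb$bab
  rot[4] = bbbb$babb
  rot[5] = bbb$babbb
  rot[6] = bb$babbbb
  rot[7] = b$babbbbb
  rot[8] = $babbbbbb
Sorted (with $ < everything):
  sorted[0] = $babbbbbb  (last char: 'b')
  sorted[1] = abbbbbb$b  (last char: 'b')
  sorted[2] = b$babbbbb  (last char: 'b')
  sorted[3] = babbbbbb$  (last char: '$')
  sorted[4] = bb$babbbb  (last char: 'b')
  sorted[5] = bbb$babbb  (last char: 'b')
  sorted[6] = bbbb$babb  (last char: 'b')
  sorted[7] = bbbbb$bab  (last char: 'b')
  sorted[8] = bbbbbb$ba  (last char: 'a')
Last column: bbb$bbbba
Original string S is at sorted index 3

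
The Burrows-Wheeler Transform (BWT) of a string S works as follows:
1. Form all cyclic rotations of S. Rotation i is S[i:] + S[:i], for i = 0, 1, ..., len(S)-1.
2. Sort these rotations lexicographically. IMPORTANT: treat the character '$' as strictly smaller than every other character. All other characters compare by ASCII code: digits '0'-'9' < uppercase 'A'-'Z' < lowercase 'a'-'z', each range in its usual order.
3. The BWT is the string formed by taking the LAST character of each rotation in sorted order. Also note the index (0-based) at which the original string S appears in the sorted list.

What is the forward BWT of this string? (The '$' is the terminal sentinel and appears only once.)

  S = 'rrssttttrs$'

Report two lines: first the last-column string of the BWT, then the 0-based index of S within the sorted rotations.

Answer: s$trrrsttts
1

Derivation:
All 11 rotations (rotation i = S[i:]+S[:i]):
  rot[0] = rrssttttrs$
  rot[1] = rssttttrs$r
  rot[2] = ssttttrs$rr
  rot[3] = sttttrs$rrs
  rot[4] = ttttrs$rrss
  rot[5] = tttrs$rrsst
  rot[6] = ttrs$rrsstt
  rot[7] = trs$rrssttt
  rot[8] = rs$rrsstttt
  rot[9] = s$rrssttttr
  rot[10] = $rrssttttrs
Sorted (with $ < everything):
  sorted[0] = $rrssttttrs  (last char: 's')
  sorted[1] = rrssttttrs$  (last char: '$')
  sorted[2] = rs$rrsstttt  (last char: 't')
  sorted[3] = rssttttrs$r  (last char: 'r')
  sorted[4] = s$rrssttttr  (last char: 'r')
  sorted[5] = ssttttrs$rr  (last char: 'r')
  sorted[6] = sttttrs$rrs  (last char: 's')
  sorted[7] = trs$rrssttt  (last char: 't')
  sorted[8] = ttrs$rrsstt  (last char: 't')
  sorted[9] = tttrs$rrsst  (last char: 't')
  sorted[10] = ttttrs$rrss  (last char: 's')
Last column: s$trrrsttts
Original string S is at sorted index 1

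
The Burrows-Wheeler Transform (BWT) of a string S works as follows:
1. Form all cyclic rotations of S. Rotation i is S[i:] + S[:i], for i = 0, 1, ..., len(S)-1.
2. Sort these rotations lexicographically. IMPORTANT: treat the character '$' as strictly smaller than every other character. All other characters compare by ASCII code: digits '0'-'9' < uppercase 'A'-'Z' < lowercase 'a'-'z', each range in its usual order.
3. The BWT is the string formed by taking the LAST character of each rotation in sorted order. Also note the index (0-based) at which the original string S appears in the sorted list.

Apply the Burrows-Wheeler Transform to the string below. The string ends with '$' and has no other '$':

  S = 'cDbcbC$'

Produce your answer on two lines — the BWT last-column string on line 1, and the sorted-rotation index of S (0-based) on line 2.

Answer: CbccD$b
5

Derivation:
All 7 rotations (rotation i = S[i:]+S[:i]):
  rot[0] = cDbcbC$
  rot[1] = DbcbC$c
  rot[2] = bcbC$cD
  rot[3] = cbC$cDb
  rot[4] = bC$cDbc
  rot[5] = C$cDbcb
  rot[6] = $cDbcbC
Sorted (with $ < everything):
  sorted[0] = $cDbcbC  (last char: 'C')
  sorted[1] = C$cDbcb  (last char: 'b')
  sorted[2] = DbcbC$c  (last char: 'c')
  sorted[3] = bC$cDbc  (last char: 'c')
  sorted[4] = bcbC$cD  (last char: 'D')
  sorted[5] = cDbcbC$  (last char: '$')
  sorted[6] = cbC$cDb  (last char: 'b')
Last column: CbccD$b
Original string S is at sorted index 5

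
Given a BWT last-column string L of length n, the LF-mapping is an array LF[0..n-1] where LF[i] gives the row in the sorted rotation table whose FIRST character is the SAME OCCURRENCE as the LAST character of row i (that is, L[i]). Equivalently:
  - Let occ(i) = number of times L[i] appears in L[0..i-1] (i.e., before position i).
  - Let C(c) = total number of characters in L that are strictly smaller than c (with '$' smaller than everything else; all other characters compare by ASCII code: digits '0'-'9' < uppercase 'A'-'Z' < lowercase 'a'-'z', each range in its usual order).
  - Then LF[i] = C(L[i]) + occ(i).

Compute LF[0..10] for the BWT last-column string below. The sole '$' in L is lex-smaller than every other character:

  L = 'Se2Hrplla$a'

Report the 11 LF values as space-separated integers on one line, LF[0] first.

Answer: 3 6 1 2 10 9 7 8 4 0 5

Derivation:
Char counts: '$':1, '2':1, 'H':1, 'S':1, 'a':2, 'e':1, 'l':2, 'p':1, 'r':1
C (first-col start): C('$')=0, C('2')=1, C('H')=2, C('S')=3, C('a')=4, C('e')=6, C('l')=7, C('p')=9, C('r')=10
L[0]='S': occ=0, LF[0]=C('S')+0=3+0=3
L[1]='e': occ=0, LF[1]=C('e')+0=6+0=6
L[2]='2': occ=0, LF[2]=C('2')+0=1+0=1
L[3]='H': occ=0, LF[3]=C('H')+0=2+0=2
L[4]='r': occ=0, LF[4]=C('r')+0=10+0=10
L[5]='p': occ=0, LF[5]=C('p')+0=9+0=9
L[6]='l': occ=0, LF[6]=C('l')+0=7+0=7
L[7]='l': occ=1, LF[7]=C('l')+1=7+1=8
L[8]='a': occ=0, LF[8]=C('a')+0=4+0=4
L[9]='$': occ=0, LF[9]=C('$')+0=0+0=0
L[10]='a': occ=1, LF[10]=C('a')+1=4+1=5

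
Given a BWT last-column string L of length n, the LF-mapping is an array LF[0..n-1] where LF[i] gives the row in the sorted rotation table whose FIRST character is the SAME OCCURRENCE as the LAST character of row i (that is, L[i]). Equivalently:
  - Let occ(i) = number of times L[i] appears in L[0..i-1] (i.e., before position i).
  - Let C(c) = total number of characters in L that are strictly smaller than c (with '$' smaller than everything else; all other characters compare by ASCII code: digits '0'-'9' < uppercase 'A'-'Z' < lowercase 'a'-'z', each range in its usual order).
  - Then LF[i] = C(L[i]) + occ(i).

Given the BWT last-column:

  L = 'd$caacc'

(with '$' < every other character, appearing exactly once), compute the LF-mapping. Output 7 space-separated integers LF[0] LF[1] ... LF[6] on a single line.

Answer: 6 0 3 1 2 4 5

Derivation:
Char counts: '$':1, 'a':2, 'c':3, 'd':1
C (first-col start): C('$')=0, C('a')=1, C('c')=3, C('d')=6
L[0]='d': occ=0, LF[0]=C('d')+0=6+0=6
L[1]='$': occ=0, LF[1]=C('$')+0=0+0=0
L[2]='c': occ=0, LF[2]=C('c')+0=3+0=3
L[3]='a': occ=0, LF[3]=C('a')+0=1+0=1
L[4]='a': occ=1, LF[4]=C('a')+1=1+1=2
L[5]='c': occ=1, LF[5]=C('c')+1=3+1=4
L[6]='c': occ=2, LF[6]=C('c')+2=3+2=5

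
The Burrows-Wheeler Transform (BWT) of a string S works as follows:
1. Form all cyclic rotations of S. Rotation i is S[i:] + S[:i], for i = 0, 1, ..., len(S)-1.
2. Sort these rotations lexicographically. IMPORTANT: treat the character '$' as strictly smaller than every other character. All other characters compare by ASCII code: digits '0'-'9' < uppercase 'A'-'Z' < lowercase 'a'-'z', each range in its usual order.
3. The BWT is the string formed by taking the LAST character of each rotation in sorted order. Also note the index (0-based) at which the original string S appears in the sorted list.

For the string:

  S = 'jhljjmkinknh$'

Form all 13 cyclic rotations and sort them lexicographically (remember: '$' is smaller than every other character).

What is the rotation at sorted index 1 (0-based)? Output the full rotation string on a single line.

All 13 rotations (rotation i = S[i:]+S[:i]):
  rot[0] = jhljjmkinknh$
  rot[1] = hljjmkinknh$j
  rot[2] = ljjmkinknh$jh
  rot[3] = jjmkinknh$jhl
  rot[4] = jmkinknh$jhlj
  rot[5] = mkinknh$jhljj
  rot[6] = kinknh$jhljjm
  rot[7] = inknh$jhljjmk
  rot[8] = nknh$jhljjmki
  rot[9] = knh$jhljjmkin
  rot[10] = nh$jhljjmkink
  rot[11] = h$jhljjmkinkn
  rot[12] = $jhljjmkinknh
Sorted (with $ < everything):
  sorted[0] = $jhljjmkinknh
  sorted[1] = h$jhljjmkinkn
  sorted[2] = hljjmkinknh$j
  sorted[3] = inknh$jhljjmk
  sorted[4] = jhljjmkinknh$
  sorted[5] = jjmkinknh$jhl
  sorted[6] = jmkinknh$jhlj
  sorted[7] = kinknh$jhljjm
  sorted[8] = knh$jhljjmkin
  sorted[9] = ljjmkinknh$jh
  sorted[10] = mkinknh$jhljj
  sorted[11] = nh$jhljjmkink
  sorted[12] = nknh$jhljjmki
sorted[1] = h$jhljjmkinkn

Answer: h$jhljjmkinkn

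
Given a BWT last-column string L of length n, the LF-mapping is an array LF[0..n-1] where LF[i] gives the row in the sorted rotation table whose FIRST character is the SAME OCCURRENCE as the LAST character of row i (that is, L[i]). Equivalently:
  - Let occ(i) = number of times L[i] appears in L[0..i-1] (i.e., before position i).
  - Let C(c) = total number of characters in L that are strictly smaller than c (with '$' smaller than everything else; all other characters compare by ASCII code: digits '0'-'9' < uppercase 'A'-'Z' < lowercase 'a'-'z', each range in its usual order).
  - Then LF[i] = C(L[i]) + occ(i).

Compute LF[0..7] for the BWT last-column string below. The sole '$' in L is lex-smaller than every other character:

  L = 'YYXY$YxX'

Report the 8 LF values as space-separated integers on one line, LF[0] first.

Char counts: '$':1, 'X':2, 'Y':4, 'x':1
C (first-col start): C('$')=0, C('X')=1, C('Y')=3, C('x')=7
L[0]='Y': occ=0, LF[0]=C('Y')+0=3+0=3
L[1]='Y': occ=1, LF[1]=C('Y')+1=3+1=4
L[2]='X': occ=0, LF[2]=C('X')+0=1+0=1
L[3]='Y': occ=2, LF[3]=C('Y')+2=3+2=5
L[4]='$': occ=0, LF[4]=C('$')+0=0+0=0
L[5]='Y': occ=3, LF[5]=C('Y')+3=3+3=6
L[6]='x': occ=0, LF[6]=C('x')+0=7+0=7
L[7]='X': occ=1, LF[7]=C('X')+1=1+1=2

Answer: 3 4 1 5 0 6 7 2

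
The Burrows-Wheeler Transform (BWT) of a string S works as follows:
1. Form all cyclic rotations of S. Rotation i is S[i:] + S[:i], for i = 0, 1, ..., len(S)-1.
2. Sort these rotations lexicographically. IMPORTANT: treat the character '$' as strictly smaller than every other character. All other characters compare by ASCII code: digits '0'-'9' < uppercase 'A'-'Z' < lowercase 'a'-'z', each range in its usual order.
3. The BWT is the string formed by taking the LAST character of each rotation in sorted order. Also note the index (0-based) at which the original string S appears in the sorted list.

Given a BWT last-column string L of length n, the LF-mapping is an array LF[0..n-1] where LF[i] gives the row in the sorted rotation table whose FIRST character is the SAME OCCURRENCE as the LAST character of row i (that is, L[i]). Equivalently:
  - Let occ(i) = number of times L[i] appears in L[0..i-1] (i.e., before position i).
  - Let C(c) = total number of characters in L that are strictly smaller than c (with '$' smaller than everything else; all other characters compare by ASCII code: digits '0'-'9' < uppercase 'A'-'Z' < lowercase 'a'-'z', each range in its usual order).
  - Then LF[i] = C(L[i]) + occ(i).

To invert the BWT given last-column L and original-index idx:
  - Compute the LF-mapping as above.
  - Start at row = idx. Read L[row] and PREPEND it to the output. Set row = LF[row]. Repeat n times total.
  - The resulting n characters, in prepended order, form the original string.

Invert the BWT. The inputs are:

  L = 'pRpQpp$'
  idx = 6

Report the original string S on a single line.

LF mapping: 3 2 4 1 5 6 0
Walk LF starting at row 6, prepending L[row]:
  step 1: row=6, L[6]='$', prepend. Next row=LF[6]=0
  step 2: row=0, L[0]='p', prepend. Next row=LF[0]=3
  step 3: row=3, L[3]='Q', prepend. Next row=LF[3]=1
  step 4: row=1, L[1]='R', prepend. Next row=LF[1]=2
  step 5: row=2, L[2]='p', prepend. Next row=LF[2]=4
  step 6: row=4, L[4]='p', prepend. Next row=LF[4]=5
  step 7: row=5, L[5]='p', prepend. Next row=LF[5]=6
Reversed output: pppRQp$

Answer: pppRQp$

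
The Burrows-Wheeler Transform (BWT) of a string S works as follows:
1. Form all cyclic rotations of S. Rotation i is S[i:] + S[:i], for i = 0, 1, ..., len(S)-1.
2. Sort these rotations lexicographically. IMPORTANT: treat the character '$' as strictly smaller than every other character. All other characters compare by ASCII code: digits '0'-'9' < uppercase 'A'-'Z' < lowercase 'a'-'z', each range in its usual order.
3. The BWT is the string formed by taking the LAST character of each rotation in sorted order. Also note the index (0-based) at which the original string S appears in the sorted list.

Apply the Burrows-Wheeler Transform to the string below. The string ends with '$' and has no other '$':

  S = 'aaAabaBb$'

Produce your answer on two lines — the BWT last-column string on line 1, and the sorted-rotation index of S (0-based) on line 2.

All 9 rotations (rotation i = S[i:]+S[:i]):
  rot[0] = aaAabaBb$
  rot[1] = aAabaBb$a
  rot[2] = AabaBb$aa
  rot[3] = abaBb$aaA
  rot[4] = baBb$aaAa
  rot[5] = aBb$aaAab
  rot[6] = Bb$aaAaba
  rot[7] = b$aaAabaB
  rot[8] = $aaAabaBb
Sorted (with $ < everything):
  sorted[0] = $aaAabaBb  (last char: 'b')
  sorted[1] = AabaBb$aa  (last char: 'a')
  sorted[2] = Bb$aaAaba  (last char: 'a')
  sorted[3] = aAabaBb$a  (last char: 'a')
  sorted[4] = aBb$aaAab  (last char: 'b')
  sorted[5] = aaAabaBb$  (last char: '$')
  sorted[6] = abaBb$aaA  (last char: 'A')
  sorted[7] = b$aaAabaB  (last char: 'B')
  sorted[8] = baBb$aaAa  (last char: 'a')
Last column: baaab$ABa
Original string S is at sorted index 5

Answer: baaab$ABa
5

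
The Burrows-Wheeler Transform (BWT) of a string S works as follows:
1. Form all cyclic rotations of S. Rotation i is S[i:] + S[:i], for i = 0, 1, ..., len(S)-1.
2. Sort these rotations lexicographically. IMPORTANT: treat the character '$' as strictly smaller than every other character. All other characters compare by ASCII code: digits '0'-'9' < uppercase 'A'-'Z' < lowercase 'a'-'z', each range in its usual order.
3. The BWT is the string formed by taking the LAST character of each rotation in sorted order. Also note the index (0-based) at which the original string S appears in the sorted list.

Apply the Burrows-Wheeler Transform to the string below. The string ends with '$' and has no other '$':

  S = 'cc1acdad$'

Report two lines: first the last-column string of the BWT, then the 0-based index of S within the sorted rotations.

Answer: dc1dc$aac
5

Derivation:
All 9 rotations (rotation i = S[i:]+S[:i]):
  rot[0] = cc1acdad$
  rot[1] = c1acdad$c
  rot[2] = 1acdad$cc
  rot[3] = acdad$cc1
  rot[4] = cdad$cc1a
  rot[5] = dad$cc1ac
  rot[6] = ad$cc1acd
  rot[7] = d$cc1acda
  rot[8] = $cc1acdad
Sorted (with $ < everything):
  sorted[0] = $cc1acdad  (last char: 'd')
  sorted[1] = 1acdad$cc  (last char: 'c')
  sorted[2] = acdad$cc1  (last char: '1')
  sorted[3] = ad$cc1acd  (last char: 'd')
  sorted[4] = c1acdad$c  (last char: 'c')
  sorted[5] = cc1acdad$  (last char: '$')
  sorted[6] = cdad$cc1a  (last char: 'a')
  sorted[7] = d$cc1acda  (last char: 'a')
  sorted[8] = dad$cc1ac  (last char: 'c')
Last column: dc1dc$aac
Original string S is at sorted index 5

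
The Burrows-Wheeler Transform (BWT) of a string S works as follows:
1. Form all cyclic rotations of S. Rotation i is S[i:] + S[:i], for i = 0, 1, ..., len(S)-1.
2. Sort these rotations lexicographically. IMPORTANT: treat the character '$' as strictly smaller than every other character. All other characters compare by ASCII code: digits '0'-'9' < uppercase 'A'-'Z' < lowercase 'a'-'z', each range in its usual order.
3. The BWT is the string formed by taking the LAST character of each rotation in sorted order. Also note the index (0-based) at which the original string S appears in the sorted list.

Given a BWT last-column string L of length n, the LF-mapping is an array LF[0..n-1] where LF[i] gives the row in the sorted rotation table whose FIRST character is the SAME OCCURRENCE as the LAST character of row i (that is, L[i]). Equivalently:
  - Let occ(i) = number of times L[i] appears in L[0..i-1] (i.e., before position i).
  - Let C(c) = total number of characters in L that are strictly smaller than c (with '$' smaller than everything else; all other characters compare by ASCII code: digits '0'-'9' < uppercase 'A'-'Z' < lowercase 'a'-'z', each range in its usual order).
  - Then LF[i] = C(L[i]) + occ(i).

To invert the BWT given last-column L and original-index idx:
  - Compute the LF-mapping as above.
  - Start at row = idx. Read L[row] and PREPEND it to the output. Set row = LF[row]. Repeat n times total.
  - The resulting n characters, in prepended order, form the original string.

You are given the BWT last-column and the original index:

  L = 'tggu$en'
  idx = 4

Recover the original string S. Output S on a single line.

LF mapping: 5 2 3 6 0 1 4
Walk LF starting at row 4, prepending L[row]:
  step 1: row=4, L[4]='$', prepend. Next row=LF[4]=0
  step 2: row=0, L[0]='t', prepend. Next row=LF[0]=5
  step 3: row=5, L[5]='e', prepend. Next row=LF[5]=1
  step 4: row=1, L[1]='g', prepend. Next row=LF[1]=2
  step 5: row=2, L[2]='g', prepend. Next row=LF[2]=3
  step 6: row=3, L[3]='u', prepend. Next row=LF[3]=6
  step 7: row=6, L[6]='n', prepend. Next row=LF[6]=4
Reversed output: nugget$

Answer: nugget$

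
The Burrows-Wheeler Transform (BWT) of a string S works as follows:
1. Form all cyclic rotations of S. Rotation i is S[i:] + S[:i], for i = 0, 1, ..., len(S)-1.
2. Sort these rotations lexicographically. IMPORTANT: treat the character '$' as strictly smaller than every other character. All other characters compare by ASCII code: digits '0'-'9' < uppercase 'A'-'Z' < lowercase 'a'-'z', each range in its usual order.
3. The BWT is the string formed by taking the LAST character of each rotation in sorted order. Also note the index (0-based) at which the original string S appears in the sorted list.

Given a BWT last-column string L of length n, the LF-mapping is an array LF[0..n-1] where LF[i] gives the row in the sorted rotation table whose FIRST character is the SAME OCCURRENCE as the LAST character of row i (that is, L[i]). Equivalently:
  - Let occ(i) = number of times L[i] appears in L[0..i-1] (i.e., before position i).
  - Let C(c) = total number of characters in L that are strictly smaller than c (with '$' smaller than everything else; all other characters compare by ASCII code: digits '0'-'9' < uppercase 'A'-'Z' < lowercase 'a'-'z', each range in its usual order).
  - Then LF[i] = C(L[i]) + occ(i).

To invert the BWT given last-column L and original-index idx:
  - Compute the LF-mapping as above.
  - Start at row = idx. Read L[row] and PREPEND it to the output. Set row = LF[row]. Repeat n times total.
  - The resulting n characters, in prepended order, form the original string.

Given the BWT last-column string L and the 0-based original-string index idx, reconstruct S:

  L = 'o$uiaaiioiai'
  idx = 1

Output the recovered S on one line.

Answer: aiaoiuaiiio$

Derivation:
LF mapping: 9 0 11 4 1 2 5 6 10 7 3 8
Walk LF starting at row 1, prepending L[row]:
  step 1: row=1, L[1]='$', prepend. Next row=LF[1]=0
  step 2: row=0, L[0]='o', prepend. Next row=LF[0]=9
  step 3: row=9, L[9]='i', prepend. Next row=LF[9]=7
  step 4: row=7, L[7]='i', prepend. Next row=LF[7]=6
  step 5: row=6, L[6]='i', prepend. Next row=LF[6]=5
  step 6: row=5, L[5]='a', prepend. Next row=LF[5]=2
  step 7: row=2, L[2]='u', prepend. Next row=LF[2]=11
  step 8: row=11, L[11]='i', prepend. Next row=LF[11]=8
  step 9: row=8, L[8]='o', prepend. Next row=LF[8]=10
  step 10: row=10, L[10]='a', prepend. Next row=LF[10]=3
  step 11: row=3, L[3]='i', prepend. Next row=LF[3]=4
  step 12: row=4, L[4]='a', prepend. Next row=LF[4]=1
Reversed output: aiaoiuaiiio$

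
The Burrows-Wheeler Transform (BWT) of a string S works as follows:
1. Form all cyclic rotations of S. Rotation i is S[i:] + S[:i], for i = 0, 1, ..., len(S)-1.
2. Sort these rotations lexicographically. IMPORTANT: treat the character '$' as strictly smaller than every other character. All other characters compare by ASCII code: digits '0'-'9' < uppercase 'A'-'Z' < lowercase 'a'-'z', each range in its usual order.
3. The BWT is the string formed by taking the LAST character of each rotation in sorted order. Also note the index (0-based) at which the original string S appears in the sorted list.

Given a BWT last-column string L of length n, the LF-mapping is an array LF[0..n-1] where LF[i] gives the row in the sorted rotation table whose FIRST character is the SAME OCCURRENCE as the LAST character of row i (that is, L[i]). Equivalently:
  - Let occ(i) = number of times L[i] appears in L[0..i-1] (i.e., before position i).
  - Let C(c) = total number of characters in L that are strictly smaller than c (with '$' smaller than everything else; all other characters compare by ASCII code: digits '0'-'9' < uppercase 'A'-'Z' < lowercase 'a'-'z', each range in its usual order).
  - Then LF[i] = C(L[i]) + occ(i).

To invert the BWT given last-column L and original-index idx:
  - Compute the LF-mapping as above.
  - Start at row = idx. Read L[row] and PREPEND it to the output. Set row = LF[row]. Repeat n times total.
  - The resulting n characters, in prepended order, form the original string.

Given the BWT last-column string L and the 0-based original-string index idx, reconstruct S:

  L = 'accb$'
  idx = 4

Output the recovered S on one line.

LF mapping: 1 3 4 2 0
Walk LF starting at row 4, prepending L[row]:
  step 1: row=4, L[4]='$', prepend. Next row=LF[4]=0
  step 2: row=0, L[0]='a', prepend. Next row=LF[0]=1
  step 3: row=1, L[1]='c', prepend. Next row=LF[1]=3
  step 4: row=3, L[3]='b', prepend. Next row=LF[3]=2
  step 5: row=2, L[2]='c', prepend. Next row=LF[2]=4
Reversed output: cbca$

Answer: cbca$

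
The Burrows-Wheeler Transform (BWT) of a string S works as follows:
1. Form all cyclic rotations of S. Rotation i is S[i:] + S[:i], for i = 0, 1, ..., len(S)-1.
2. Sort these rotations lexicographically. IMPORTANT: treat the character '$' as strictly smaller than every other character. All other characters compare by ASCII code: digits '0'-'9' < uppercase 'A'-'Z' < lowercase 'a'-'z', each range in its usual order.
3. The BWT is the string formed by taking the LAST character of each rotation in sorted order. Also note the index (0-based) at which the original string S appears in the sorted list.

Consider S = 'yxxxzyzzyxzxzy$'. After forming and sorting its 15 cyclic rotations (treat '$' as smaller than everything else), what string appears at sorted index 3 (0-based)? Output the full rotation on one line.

All 15 rotations (rotation i = S[i:]+S[:i]):
  rot[0] = yxxxzyzzyxzxzy$
  rot[1] = xxxzyzzyxzxzy$y
  rot[2] = xxzyzzyxzxzy$yx
  rot[3] = xzyzzyxzxzy$yxx
  rot[4] = zyzzyxzxzy$yxxx
  rot[5] = yzzyxzxzy$yxxxz
  rot[6] = zzyxzxzy$yxxxzy
  rot[7] = zyxzxzy$yxxxzyz
  rot[8] = yxzxzy$yxxxzyzz
  rot[9] = xzxzy$yxxxzyzzy
  rot[10] = zxzy$yxxxzyzzyx
  rot[11] = xzy$yxxxzyzzyxz
  rot[12] = zy$yxxxzyzzyxzx
  rot[13] = y$yxxxzyzzyxzxz
  rot[14] = $yxxxzyzzyxzxzy
Sorted (with $ < everything):
  sorted[0] = $yxxxzyzzyxzxzy
  sorted[1] = xxxzyzzyxzxzy$y
  sorted[2] = xxzyzzyxzxzy$yx
  sorted[3] = xzxzy$yxxxzyzzy
  sorted[4] = xzy$yxxxzyzzyxz
  sorted[5] = xzyzzyxzxzy$yxx
  sorted[6] = y$yxxxzyzzyxzxz
  sorted[7] = yxxxzyzzyxzxzy$
  sorted[8] = yxzxzy$yxxxzyzz
  sorted[9] = yzzyxzxzy$yxxxz
  sorted[10] = zxzy$yxxxzyzzyx
  sorted[11] = zy$yxxxzyzzyxzx
  sorted[12] = zyxzxzy$yxxxzyz
  sorted[13] = zyzzyxzxzy$yxxx
  sorted[14] = zzyxzxzy$yxxxzy
sorted[3] = xzxzy$yxxxzyzzy

Answer: xzxzy$yxxxzyzzy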